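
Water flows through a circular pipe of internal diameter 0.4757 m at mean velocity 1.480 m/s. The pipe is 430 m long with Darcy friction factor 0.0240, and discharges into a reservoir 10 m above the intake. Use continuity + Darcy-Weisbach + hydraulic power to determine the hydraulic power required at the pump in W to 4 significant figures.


Approach: apply continuity + Darcy-Weisbach + hydraulic power, Q = A*v; hf = f*(L/D)*(v^2/(2g)); H = static + hf; P = rho*g*Q*H.
Step 1 — flow rate (continuity, Q = A*v):
  A = pi*(0.4757/2)^2 = 0.177728 m^2
  Q = 0.177728 * 1.480 = 0.263038 m^3/s
Step 2 — friction head loss (Darcy-Weisbach):
  hf = 0.0240 * (430/0.4757) * (1.480^2 / (2*9.81))
  hf = 2.42198 m
Step 3 — total head: H = 10 + 2.42198 = 12.4220 m
Step 4 — hydraulic power (P = rho*g*Q*H):
  P = 1000 * 9.81 * 0.263038 * 12.4220 = 32050 W
Therefore the hydraulic power required at the pump = 32050 W.


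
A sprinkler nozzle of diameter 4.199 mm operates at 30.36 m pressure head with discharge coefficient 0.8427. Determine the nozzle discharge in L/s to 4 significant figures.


Approach: apply the orifice equation, Q = Cd*A*sqrt(2*g*h), A = pi*(d/2)^2.
A = pi*(4.199e-3/2)^2 = 1.38478e-05 m^2
Q = 0.8427 * 1.38478e-05 * sqrt(2*9.81*30.36) * 1000 = 0.2848 L/s
Therefore the nozzle discharge = 0.2848 L/s.


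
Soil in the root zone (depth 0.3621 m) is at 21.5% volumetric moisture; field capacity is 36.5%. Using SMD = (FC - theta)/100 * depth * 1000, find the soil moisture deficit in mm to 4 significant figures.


SMD = (36.5 - 21.5)/100 * 0.3621 * 1000 = 54.31 mm
Therefore the soil moisture deficit = 54.31 mm.


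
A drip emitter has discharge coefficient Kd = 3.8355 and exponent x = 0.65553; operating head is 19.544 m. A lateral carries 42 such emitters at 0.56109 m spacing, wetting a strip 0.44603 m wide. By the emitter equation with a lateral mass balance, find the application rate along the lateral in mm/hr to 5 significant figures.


Approach: apply the emitter equation with a lateral mass balance, q = Kd*h^x; Q = n*q; rate = Q/(n*spacing*width).
Step 1 — single emitter flow (q = Kd*h^x):
  q = 3.8355 * 19.544^0.65553 = 26.92279 L/hr
Step 2 — total lateral flow: Q = 42 * 26.92279 = 1130.757 L/hr
Step 3 — wetted area: A = 42 * 0.56109 * 0.44603 = 10.51104 m^2
Step 4 — application rate: Q/A = 1130.757/10.51104 = 107.58 mm/hr
Therefore the application rate along the lateral = 107.58 mm/hr.


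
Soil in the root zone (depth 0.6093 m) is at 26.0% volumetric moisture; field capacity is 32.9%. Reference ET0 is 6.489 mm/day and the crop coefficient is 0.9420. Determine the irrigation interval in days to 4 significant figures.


Approach: apply soil-water budget scheduling, SMD = (FC-theta)/100*depth*1000; ETc = ET0*Kc; interval = SMD/ETc.
Step 1 — soil moisture deficit:
  SMD = (32.9 - 26.0)/100 * 0.6093 * 1000 = 42.0417 mm
Step 2 — daily crop ET (ETc = ET0*Kc):
  ETc = 6.489 * 0.9420 = 6.11264 mm/day
Step 3 — irrigation interval (SMD/ETc):
  interval = 42.0417 / 6.11264 = 6.878 days
Therefore the irrigation interval = 6.878 days.


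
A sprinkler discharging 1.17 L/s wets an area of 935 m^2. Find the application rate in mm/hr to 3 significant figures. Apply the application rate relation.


Approach: apply the application rate relation, rate = (Q/A)*3600.
rate = (1.17 / 935) * 3600 = 4.50 mm/hr
Therefore the application rate = 4.50 mm/hr.


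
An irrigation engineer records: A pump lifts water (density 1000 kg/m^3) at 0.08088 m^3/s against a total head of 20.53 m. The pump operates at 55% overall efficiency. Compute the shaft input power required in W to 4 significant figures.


Approach: apply hydraulic power then efficiency conversion, P = rho*g*Q*H; P_in = P/eta.
Step 1 — hydraulic power (P = rho*g*Q*H):
  P = 1000 * 9.81 * 0.08088 * 20.53 = 16289.2 W
Step 2 — input power: P_in = P/eta = 16289.2 / 0.55 = 29620 W
Therefore the shaft input power required = 29620 W.


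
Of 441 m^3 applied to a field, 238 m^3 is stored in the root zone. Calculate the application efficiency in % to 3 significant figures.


Approach: apply the application efficiency ratio, Ea = (stored/applied)*100.
Ea = (238/441)*100 = 54.0 %
Therefore the application efficiency = 54.0 %.


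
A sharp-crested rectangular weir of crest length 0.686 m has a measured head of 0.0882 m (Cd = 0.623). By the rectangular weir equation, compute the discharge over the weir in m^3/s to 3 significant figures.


Approach: apply the rectangular weir equation, Q = (2/3)*Cd*L*sqrt(2g)*H^1.5.
Q = (2/3)*0.623*0.686*sqrt(2*9.81)*0.0882^1.5 = 0.0331 m^3/s
Therefore the discharge over the weir = 0.0331 m^3/s.


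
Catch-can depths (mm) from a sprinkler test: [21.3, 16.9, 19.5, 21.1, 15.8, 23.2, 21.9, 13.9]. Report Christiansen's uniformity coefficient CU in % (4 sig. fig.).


Approach: apply Christiansen's uniformity coefficient, CU = (1 - mean_abs_deviation/mean)*100.
mean = 19.2000 mm
mean |d_i - mean| = 2.75000 mm
CU = (1 - 2.75000/19.2000)*100 = 85.68 %
Therefore Christiansen's uniformity coefficient CU = 85.68 %.


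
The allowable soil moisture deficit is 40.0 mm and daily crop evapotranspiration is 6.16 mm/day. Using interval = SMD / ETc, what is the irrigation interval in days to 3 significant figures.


interval = 40.0 / 6.16 = 6.49 days
Therefore the irrigation interval = 6.49 days.


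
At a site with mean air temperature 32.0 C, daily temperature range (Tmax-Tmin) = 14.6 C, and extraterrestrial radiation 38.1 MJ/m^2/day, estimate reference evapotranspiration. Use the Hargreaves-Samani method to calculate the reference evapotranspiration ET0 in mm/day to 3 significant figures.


Approach: apply the Hargreaves-Samani method, ET0 = 0.0023*(Tmean+17.8)*sqrt(Tmax-Tmin)*0.408*Ra.
ET0 = 0.0023*(32.0+17.8)*sqrt(14.6)*0.408*38.1 = 6.80 mm/day
Therefore the reference evapotranspiration ET0 = 6.80 mm/day.


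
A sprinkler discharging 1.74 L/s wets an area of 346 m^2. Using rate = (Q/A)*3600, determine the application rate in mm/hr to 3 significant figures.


rate = (1.74 / 346) * 3600 = 18.1 mm/hr
Therefore the application rate = 18.1 mm/hr.


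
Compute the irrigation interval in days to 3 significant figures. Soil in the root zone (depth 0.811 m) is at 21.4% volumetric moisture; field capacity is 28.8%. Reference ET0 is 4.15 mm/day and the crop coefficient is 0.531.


Approach: apply soil-water budget scheduling, SMD = (FC-theta)/100*depth*1000; ETc = ET0*Kc; interval = SMD/ETc.
Step 1 — soil moisture deficit:
  SMD = (28.8 - 21.4)/100 * 0.811 * 1000 = 60.014 mm
Step 2 — daily crop ET (ETc = ET0*Kc):
  ETc = 4.15 * 0.531 = 2.2037 mm/day
Step 3 — irrigation interval (SMD/ETc):
  interval = 60.014 / 2.2037 = 27.2 days
Therefore the irrigation interval = 27.2 days.


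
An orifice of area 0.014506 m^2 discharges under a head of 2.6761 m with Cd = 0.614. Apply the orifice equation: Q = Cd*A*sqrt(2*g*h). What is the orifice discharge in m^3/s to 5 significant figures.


Q = 0.614 * 0.014506 * sqrt(2*9.81*2.6761) = 0.064538 m^3/s
Therefore the orifice discharge = 0.064538 m^3/s.


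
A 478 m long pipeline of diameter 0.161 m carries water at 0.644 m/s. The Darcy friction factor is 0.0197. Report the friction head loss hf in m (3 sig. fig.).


Approach: apply the Darcy-Weisbach equation, hf = f*(L/D)*(v^2/(2g)).
hf = 0.0197 * (478/0.161) * (0.644^2 / (2*9.81))
hf = 1.24 m
Therefore the friction head loss hf = 1.24 m.


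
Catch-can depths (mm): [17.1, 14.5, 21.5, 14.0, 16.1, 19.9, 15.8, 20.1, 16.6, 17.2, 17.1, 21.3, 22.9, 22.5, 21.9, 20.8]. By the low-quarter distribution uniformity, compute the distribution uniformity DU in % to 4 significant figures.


Approach: apply the low-quarter distribution uniformity, DU = (mean of lowest quarter of readings / overall mean)*100.
sorted lowest 4 of 16: [14.0, 14.5, 15.8, 16.1] -> mean = 15.1000 mm
overall mean = 18.7063 mm
DU = (15.1000/18.7063)*100 = 80.72 %
Therefore the distribution uniformity DU = 80.72 %.


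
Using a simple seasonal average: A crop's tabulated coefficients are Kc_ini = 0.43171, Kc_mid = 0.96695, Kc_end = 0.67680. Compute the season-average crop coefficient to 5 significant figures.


Approach: apply a simple seasonal average, Kc_avg = (Kc_ini + Kc_mid + Kc_end)/3.
Kc_avg = (0.43171 + 0.96695 + 0.67680)/3 = 0.69182
Therefore the season-average crop coefficient = 0.69182.


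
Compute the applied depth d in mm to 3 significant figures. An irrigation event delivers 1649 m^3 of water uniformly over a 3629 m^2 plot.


Approach: apply depth from volume over area, d = (V/A)*1000.
d = (1649 / 3629) * 1000 = 454 mm
Therefore the applied depth d = 454 mm.


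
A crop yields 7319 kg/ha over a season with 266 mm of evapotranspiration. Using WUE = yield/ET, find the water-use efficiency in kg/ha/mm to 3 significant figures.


WUE = 7319 / 266 = 27.5 kg/ha/mm
Therefore the water-use efficiency = 27.5 kg/ha/mm.


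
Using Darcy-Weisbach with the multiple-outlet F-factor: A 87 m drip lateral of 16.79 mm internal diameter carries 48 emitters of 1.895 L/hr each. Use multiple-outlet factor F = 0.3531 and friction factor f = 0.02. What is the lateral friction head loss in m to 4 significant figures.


Approach: apply Darcy-Weisbach with the multiple-outlet F-factor, Q = n*q/(3600*1000) m^3/s; v = Q/A; hf = F*f*(L/D)*(v^2/(2g)).
Q = 48*1.895/(3600*1000) = 2.52667e-05 m^3/s
A = pi*(16.79e-3/2)^2 = 2.21407e-04 m^2, so v = Q/A = 0.114119 m/s
hf = 0.3531*0.02*(87/0.01679)*(0.114119^2/(2*9.81)) = 0.02429 m
Therefore the lateral friction head loss = 0.02429 m.


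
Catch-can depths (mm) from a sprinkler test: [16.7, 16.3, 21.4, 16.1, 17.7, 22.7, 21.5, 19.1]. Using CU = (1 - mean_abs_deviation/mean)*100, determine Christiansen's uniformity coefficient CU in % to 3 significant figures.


mean = 18.938 mm
mean |d_i - mean| = 2.2375 mm
CU = (1 - 2.2375/18.938)*100 = 88.2 %
Therefore Christiansen's uniformity coefficient CU = 88.2 %.


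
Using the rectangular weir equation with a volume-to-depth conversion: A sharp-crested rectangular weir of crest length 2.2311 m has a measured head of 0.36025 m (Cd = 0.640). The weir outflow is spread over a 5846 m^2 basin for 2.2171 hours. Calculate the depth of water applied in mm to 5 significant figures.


Approach: apply the rectangular weir equation with a volume-to-depth conversion, Q = (2/3)*Cd*L*sqrt(2g)*H^1.5; d = Q*t/A * 1000.
Step 1 — weir discharge:
  Q = (2/3)*0.640*2.2311*sqrt(2*9.81)*0.36025^1.5 = 0.9117237 m^3/s
Step 2 — volume: V = 0.9117237 * 2.2171*3600 = 7276.977 m^3
Step 3 — depth: d = V/A * 1000 = 7276.977/5846 * 1000 = 1244.8 mm
Therefore the depth of water applied = 1244.8 mm.


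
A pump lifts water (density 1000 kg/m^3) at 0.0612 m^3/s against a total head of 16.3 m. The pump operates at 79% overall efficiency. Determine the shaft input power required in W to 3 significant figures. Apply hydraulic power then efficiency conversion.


Approach: apply hydraulic power then efficiency conversion, P = rho*g*Q*H; P_in = P/eta.
Step 1 — hydraulic power (P = rho*g*Q*H):
  P = 1000 * 9.81 * 0.0612 * 16.3 = 9786.1 W
Step 2 — input power: P_in = P/eta = 9786.1 / 0.79 = 12400 W
Therefore the shaft input power required = 12400 W.


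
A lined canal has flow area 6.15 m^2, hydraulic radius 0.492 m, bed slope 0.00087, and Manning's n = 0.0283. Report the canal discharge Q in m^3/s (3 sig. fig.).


Approach: apply Manning's equation, Q = (1/n)*A*R^(2/3)*S^(1/2).
Q = (1/0.0283) * 6.15 * 0.492^(2/3) * 0.00087^(1/2) = 3.99 m^3/s
Therefore the canal discharge Q = 3.99 m^3/s.


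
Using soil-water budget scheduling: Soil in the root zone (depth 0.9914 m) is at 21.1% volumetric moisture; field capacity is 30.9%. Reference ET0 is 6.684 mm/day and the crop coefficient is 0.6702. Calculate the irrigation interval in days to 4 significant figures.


Approach: apply soil-water budget scheduling, SMD = (FC-theta)/100*depth*1000; ETc = ET0*Kc; interval = SMD/ETc.
Step 1 — soil moisture deficit:
  SMD = (30.9 - 21.1)/100 * 0.9914 * 1000 = 97.1572 mm
Step 2 — daily crop ET (ETc = ET0*Kc):
  ETc = 6.684 * 0.6702 = 4.47962 mm/day
Step 3 — irrigation interval (SMD/ETc):
  interval = 97.1572 / 4.47962 = 21.69 days
Therefore the irrigation interval = 21.69 days.


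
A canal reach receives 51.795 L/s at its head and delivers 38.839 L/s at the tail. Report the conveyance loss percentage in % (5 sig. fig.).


Approach: apply the conveyance loss ratio, loss% = ((Q_head - Q_tail)/Q_head)*100.
loss = ((51.795 - 38.839)/51.795)*100 = 25.014 %
Therefore the conveyance loss percentage = 25.014 %.


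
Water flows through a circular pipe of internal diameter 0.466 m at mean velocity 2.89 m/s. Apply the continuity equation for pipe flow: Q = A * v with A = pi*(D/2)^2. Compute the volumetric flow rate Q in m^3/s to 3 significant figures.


A = pi*(0.466/2)^2 = 0.17055 m^2
Q = 0.17055 * 2.89 = 0.493 m^3/s
Therefore the volumetric flow rate Q = 0.493 m^3/s.


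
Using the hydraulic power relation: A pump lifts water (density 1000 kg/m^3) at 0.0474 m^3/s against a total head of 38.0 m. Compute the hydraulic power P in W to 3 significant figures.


Approach: apply the hydraulic power relation, P = rho*g*Q*H.
P = 1000 * 9.81 * 0.0474 * 38.0 = 17700 W
Therefore the hydraulic power P = 17700 W.


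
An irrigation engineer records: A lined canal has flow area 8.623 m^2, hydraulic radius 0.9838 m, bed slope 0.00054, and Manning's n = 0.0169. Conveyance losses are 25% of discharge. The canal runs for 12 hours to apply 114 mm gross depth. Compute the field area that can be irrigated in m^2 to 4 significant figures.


Approach: apply Manning's equation with a conveyance and depth budget, Q = (1/n)*A*R^(2/3)*S^(1/2); Q_field = Q*(1-loss); Area = Q_field*t/(d/1000).
Step 1 — canal discharge (Manning's equation):
  Q = (1/0.0169) * 8.623 * 0.9838^(2/3) * 0.00054^(1/2) = 11.7284 m^3/s
Step 2 — delivered flow: Q_field = 11.7284*(1 - 25/100) = 8.79632 m^3/s
Step 3 — volume delivered: V = 8.79632 * 12*3600 = 380001 m^3
Step 4 — area served: A = V / (depth/1000) = 380001 / 0.114 = 3333000 m^2
Therefore the field area that can be irrigated = 3333000 m^2.


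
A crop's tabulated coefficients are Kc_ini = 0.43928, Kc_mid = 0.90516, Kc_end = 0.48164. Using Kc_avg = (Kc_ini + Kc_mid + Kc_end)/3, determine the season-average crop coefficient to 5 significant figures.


Kc_avg = (0.43928 + 0.90516 + 0.48164)/3 = 0.60869
Therefore the season-average crop coefficient = 0.60869.


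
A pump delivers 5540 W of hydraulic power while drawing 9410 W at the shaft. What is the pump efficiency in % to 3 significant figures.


Approach: apply the efficiency ratio, eta = (P_out/P_in)*100.
eta = (5540 / 9410) * 100 = 58.9 %
Therefore the pump efficiency = 58.9 %.


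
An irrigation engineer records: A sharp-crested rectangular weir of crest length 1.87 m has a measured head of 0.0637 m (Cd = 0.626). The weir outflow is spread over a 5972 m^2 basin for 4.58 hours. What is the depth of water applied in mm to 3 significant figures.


Approach: apply the rectangular weir equation with a volume-to-depth conversion, Q = (2/3)*Cd*L*sqrt(2g)*H^1.5; d = Q*t/A * 1000.
Step 1 — weir discharge:
  Q = (2/3)*0.626*1.87*sqrt(2*9.81)*0.0637^1.5 = 0.055575 m^3/s
Step 2 — volume: V = 0.055575 * 4.58*3600 = 916.33 m^3
Step 3 — depth: d = V/A * 1000 = 916.33/5972 * 1000 = 153 mm
Therefore the depth of water applied = 153 mm.


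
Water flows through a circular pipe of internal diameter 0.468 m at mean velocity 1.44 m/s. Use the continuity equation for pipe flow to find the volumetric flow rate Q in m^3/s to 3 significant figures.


Approach: apply the continuity equation for pipe flow, Q = A * v with A = pi*(D/2)^2.
A = pi*(0.468/2)^2 = 0.17202 m^2
Q = 0.17202 * 1.44 = 0.248 m^3/s
Therefore the volumetric flow rate Q = 0.248 m^3/s.


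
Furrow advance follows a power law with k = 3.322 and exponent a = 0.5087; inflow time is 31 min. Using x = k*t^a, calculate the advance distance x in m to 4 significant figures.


x = 3.322 * 31^0.5087 = 19.06 m
Therefore the advance distance x = 19.06 m.


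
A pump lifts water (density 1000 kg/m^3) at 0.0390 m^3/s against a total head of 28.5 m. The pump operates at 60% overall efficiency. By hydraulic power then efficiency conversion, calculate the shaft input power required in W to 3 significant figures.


Approach: apply hydraulic power then efficiency conversion, P = rho*g*Q*H; P_in = P/eta.
Step 1 — hydraulic power (P = rho*g*Q*H):
  P = 1000 * 9.81 * 0.0390 * 28.5 = 10904 W
Step 2 — input power: P_in = P/eta = 10904 / 0.6 = 18200 W
Therefore the shaft input power required = 18200 W.


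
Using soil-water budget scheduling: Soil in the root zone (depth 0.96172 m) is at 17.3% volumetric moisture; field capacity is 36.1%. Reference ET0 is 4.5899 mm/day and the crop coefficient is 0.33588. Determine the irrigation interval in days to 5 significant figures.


Approach: apply soil-water budget scheduling, SMD = (FC-theta)/100*depth*1000; ETc = ET0*Kc; interval = SMD/ETc.
Step 1 — soil moisture deficit:
  SMD = (36.1 - 17.3)/100 * 0.96172 * 1000 = 180.8034 mm
Step 2 — daily crop ET (ETc = ET0*Kc):
  ETc = 4.5899 * 0.33588 = 1.541656 mm/day
Step 3 — irrigation interval (SMD/ETc):
  interval = 180.8034 / 1.541656 = 117.28 days
Therefore the irrigation interval = 117.28 days.


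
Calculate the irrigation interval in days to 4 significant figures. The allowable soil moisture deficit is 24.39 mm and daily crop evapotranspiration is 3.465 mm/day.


Approach: apply the irrigation interval relation, interval = SMD / ETc.
interval = 24.39 / 3.465 = 7.039 days
Therefore the irrigation interval = 7.039 days.


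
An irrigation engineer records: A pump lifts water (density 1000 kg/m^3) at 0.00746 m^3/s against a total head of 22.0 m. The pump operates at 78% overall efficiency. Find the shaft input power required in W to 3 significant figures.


Approach: apply hydraulic power then efficiency conversion, P = rho*g*Q*H; P_in = P/eta.
Step 1 — hydraulic power (P = rho*g*Q*H):
  P = 1000 * 9.81 * 0.00746 * 22.0 = 1610.0 W
Step 2 — input power: P_in = P/eta = 1610.0 / 0.78 = 2060 W
Therefore the shaft input power required = 2060 W.


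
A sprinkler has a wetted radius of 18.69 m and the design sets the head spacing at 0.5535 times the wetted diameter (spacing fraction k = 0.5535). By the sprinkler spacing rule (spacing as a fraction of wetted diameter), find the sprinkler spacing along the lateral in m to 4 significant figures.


Approach: apply the sprinkler spacing rule (spacing as a fraction of wetted diameter), S = k*(2*R).
S = 0.5535 * (2 * 18.69) = 20.69 m
Therefore the sprinkler spacing along the lateral = 20.69 m.


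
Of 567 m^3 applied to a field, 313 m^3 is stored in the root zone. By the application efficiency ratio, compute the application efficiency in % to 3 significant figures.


Approach: apply the application efficiency ratio, Ea = (stored/applied)*100.
Ea = (313/567)*100 = 55.2 %
Therefore the application efficiency = 55.2 %.


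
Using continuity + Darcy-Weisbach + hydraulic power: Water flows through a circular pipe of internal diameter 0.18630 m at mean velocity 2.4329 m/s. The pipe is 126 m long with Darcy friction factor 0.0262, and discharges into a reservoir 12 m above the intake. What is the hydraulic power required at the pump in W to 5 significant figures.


Approach: apply continuity + Darcy-Weisbach + hydraulic power, Q = A*v; hf = f*(L/D)*(v^2/(2g)); H = static + hf; P = rho*g*Q*H.
Step 1 — flow rate (continuity, Q = A*v):
  A = pi*(0.18630/2)^2 = 0.02725936 m^2
  Q = 0.02725936 * 2.4329 = 0.06631929 m^3/s
Step 2 — friction head loss (Darcy-Weisbach):
  hf = 0.0262 * (126/0.18630) * (2.4329^2 / (2*9.81))
  hf = 5.345748 m
Step 3 — total head: H = 12 + 5.345748 = 17.34575 m
Step 4 — hydraulic power (P = rho*g*Q*H):
  P = 1000 * 9.81 * 0.06631929 * 17.34575 = 11285 W
Therefore the hydraulic power required at the pump = 11285 W.


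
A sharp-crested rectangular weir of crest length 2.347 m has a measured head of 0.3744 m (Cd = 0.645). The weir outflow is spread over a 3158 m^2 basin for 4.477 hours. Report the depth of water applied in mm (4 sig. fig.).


Approach: apply the rectangular weir equation with a volume-to-depth conversion, Q = (2/3)*Cd*L*sqrt(2g)*H^1.5; d = Q*t/A * 1000.
Step 1 — weir discharge:
  Q = (2/3)*0.645*2.347*sqrt(2*9.81)*0.3744^1.5 = 1.02408 m^3/s
Step 2 — volume: V = 1.02408 * 4.477*3600 = 16505.3 m^3
Step 3 — depth: d = V/A * 1000 = 16505.3/3158 * 1000 = 5227 mm
Therefore the depth of water applied = 5227 mm.


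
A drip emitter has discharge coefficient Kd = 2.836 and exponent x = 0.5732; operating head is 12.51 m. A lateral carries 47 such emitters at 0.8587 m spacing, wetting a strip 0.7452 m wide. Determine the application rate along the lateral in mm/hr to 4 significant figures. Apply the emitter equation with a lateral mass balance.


Approach: apply the emitter equation with a lateral mass balance, q = Kd*h^x; Q = n*q; rate = Q/(n*spacing*width).
Step 1 — single emitter flow (q = Kd*h^x):
  q = 2.836 * 12.51^0.5732 = 12.0685 L/hr
Step 2 — total lateral flow: Q = 47 * 12.0685 = 567.221 L/hr
Step 3 — wetted area: A = 47 * 0.8587 * 0.7452 = 30.0755 m^2
Step 4 — application rate: Q/A = 567.221/30.0755 = 18.86 mm/hr
Therefore the application rate along the lateral = 18.86 mm/hr.


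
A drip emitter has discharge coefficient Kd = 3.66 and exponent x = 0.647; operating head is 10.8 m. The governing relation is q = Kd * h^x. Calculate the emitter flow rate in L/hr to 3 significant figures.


q = 3.66 * 10.8^0.647 = 17.1 L/hr
Therefore the emitter flow rate = 17.1 L/hr.


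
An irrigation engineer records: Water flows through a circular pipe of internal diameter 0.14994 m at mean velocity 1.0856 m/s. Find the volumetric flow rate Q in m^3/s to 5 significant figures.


Approach: apply the continuity equation for pipe flow, Q = A * v with A = pi*(D/2)^2.
A = pi*(0.14994/2)^2 = 0.01765732 m^2
Q = 0.01765732 * 1.0856 = 0.019169 m^3/s
Therefore the volumetric flow rate Q = 0.019169 m^3/s.


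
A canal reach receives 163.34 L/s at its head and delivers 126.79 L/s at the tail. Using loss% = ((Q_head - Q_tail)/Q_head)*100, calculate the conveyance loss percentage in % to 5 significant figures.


loss = ((163.34 - 126.79)/163.34)*100 = 22.377 %
Therefore the conveyance loss percentage = 22.377 %.


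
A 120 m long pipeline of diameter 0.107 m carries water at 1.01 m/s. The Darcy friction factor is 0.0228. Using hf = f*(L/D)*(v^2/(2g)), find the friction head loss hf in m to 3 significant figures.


hf = 0.0228 * (120/0.107) * (1.01^2 / (2*9.81))
hf = 1.33 m
Therefore the friction head loss hf = 1.33 m.


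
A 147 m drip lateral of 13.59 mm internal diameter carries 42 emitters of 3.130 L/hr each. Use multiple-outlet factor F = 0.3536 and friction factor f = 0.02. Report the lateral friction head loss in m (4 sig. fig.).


Approach: apply Darcy-Weisbach with the multiple-outlet F-factor, Q = n*q/(3600*1000) m^3/s; v = Q/A; hf = F*f*(L/D)*(v^2/(2g)).
Q = 42*3.130/(3600*1000) = 3.65167e-05 m^3/s
A = pi*(13.59e-3/2)^2 = 1.45054e-04 m^2, so v = Q/A = 0.251746 m/s
hf = 0.3536*0.02*(147/0.01359)*(0.251746^2/(2*9.81)) = 0.2471 m
Therefore the lateral friction head loss = 0.2471 m.


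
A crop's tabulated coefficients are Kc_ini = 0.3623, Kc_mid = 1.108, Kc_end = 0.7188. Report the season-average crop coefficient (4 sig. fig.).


Approach: apply a simple seasonal average, Kc_avg = (Kc_ini + Kc_mid + Kc_end)/3.
Kc_avg = (0.3623 + 1.108 + 0.7188)/3 = 0.7297
Therefore the season-average crop coefficient = 0.7297.


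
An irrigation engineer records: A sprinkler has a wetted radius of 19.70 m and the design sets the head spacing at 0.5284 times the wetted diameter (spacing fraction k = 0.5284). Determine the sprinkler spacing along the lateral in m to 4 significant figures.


Approach: apply the sprinkler spacing rule (spacing as a fraction of wetted diameter), S = k*(2*R).
S = 0.5284 * (2 * 19.70) = 20.82 m
Therefore the sprinkler spacing along the lateral = 20.82 m.


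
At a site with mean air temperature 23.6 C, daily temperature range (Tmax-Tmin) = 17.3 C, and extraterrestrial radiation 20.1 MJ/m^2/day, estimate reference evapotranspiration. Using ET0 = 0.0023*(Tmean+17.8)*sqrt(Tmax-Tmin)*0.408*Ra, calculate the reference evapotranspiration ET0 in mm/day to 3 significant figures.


ET0 = 0.0023*(23.6+17.8)*sqrt(17.3)*0.408*20.1 = 3.25 mm/day
Therefore the reference evapotranspiration ET0 = 3.25 mm/day.


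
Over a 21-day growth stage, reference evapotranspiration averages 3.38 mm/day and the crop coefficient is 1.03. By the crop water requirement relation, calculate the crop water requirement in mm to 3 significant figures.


Approach: apply the crop water requirement relation, CWR = ET0 * Kc * days.
CWR = 3.38 * 1.03 * 21 = 73.1 mm
Therefore the crop water requirement = 73.1 mm.


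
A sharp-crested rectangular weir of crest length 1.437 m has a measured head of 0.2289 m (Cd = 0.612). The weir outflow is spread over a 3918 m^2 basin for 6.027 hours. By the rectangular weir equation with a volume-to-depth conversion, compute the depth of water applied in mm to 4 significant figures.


Approach: apply the rectangular weir equation with a volume-to-depth conversion, Q = (2/3)*Cd*L*sqrt(2g)*H^1.5; d = Q*t/A * 1000.
Step 1 — weir discharge:
  Q = (2/3)*0.612*1.437*sqrt(2*9.81)*0.2289^1.5 = 0.284404 m^3/s
Step 2 — volume: V = 0.284404 * 6.027*3600 = 6170.76 m^3
Step 3 — depth: d = V/A * 1000 = 6170.76/3918 * 1000 = 1575 mm
Therefore the depth of water applied = 1575 mm.


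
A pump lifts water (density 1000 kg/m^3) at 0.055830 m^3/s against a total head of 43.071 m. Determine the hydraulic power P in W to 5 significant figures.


Approach: apply the hydraulic power relation, P = rho*g*Q*H.
P = 1000 * 9.81 * 0.055830 * 43.071 = 23590 W
Therefore the hydraulic power P = 23590 W.


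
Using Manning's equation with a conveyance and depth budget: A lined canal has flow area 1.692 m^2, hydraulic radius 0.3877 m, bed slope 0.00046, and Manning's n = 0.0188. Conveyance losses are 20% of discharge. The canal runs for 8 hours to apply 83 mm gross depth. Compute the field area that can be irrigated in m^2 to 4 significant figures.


Approach: apply Manning's equation with a conveyance and depth budget, Q = (1/n)*A*R^(2/3)*S^(1/2); Q_field = Q*(1-loss); Area = Q_field*t/(d/1000).
Step 1 — canal discharge (Manning's equation):
  Q = (1/0.0188) * 1.692 * 0.3877^(2/3) * 0.00046^(1/2) = 1.02633 m^3/s
Step 2 — delivered flow: Q_field = 1.02633*(1 - 20/100) = 0.821061 m^3/s
Step 3 — volume delivered: V = 0.821061 * 8*3600 = 23646.5 m^3
Step 4 — area served: A = V / (depth/1000) = 23646.5 / 0.083 = 284900 m^2
Therefore the field area that can be irrigated = 284900 m^2.


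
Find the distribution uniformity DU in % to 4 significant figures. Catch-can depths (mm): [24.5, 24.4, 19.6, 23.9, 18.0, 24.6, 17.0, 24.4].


Approach: apply the low-quarter distribution uniformity, DU = (mean of lowest quarter of readings / overall mean)*100.
sorted lowest 2 of 8: [17.0, 18.0] -> mean = 17.5000 mm
overall mean = 22.0500 mm
DU = (17.5000/22.0500)*100 = 79.37 %
Therefore the distribution uniformity DU = 79.37 %.


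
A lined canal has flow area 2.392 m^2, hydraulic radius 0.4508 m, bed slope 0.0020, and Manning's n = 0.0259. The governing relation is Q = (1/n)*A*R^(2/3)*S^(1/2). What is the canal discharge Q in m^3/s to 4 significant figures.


Q = (1/0.0259) * 2.392 * 0.4508^(2/3) * 0.0020^(1/2) = 2.428 m^3/s
Therefore the canal discharge Q = 2.428 m^3/s.


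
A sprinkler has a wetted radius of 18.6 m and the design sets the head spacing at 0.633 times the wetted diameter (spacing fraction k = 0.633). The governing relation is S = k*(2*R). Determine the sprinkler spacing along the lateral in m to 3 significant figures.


S = 0.633 * (2 * 18.6) = 23.5 m
Therefore the sprinkler spacing along the lateral = 23.5 m.


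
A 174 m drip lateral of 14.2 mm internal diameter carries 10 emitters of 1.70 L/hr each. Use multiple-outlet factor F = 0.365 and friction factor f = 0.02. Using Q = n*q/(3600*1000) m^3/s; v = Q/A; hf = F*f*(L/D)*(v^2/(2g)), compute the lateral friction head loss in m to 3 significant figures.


Q = 10*1.70/(3600*1000) = 4.7222e-06 m^3/s
A = pi*(14.2e-3/2)^2 = 1.5837e-04 m^2, so v = Q/A = 0.029818 m/s
hf = 0.365*0.02*(174/0.0142)*(0.029818^2/(2*9.81)) = 0.00405 m
Therefore the lateral friction head loss = 0.00405 m.


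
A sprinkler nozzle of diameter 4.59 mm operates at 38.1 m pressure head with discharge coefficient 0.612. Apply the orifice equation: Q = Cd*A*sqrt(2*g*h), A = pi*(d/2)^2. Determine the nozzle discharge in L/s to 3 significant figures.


A = pi*(4.59e-3/2)^2 = 1.6547e-05 m^2
Q = 0.612 * 1.6547e-05 * sqrt(2*9.81*38.1) * 1000 = 0.277 L/s
Therefore the nozzle discharge = 0.277 L/s.


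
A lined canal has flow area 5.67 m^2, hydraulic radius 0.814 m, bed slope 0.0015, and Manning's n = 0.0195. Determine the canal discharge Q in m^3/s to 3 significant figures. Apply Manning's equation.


Approach: apply Manning's equation, Q = (1/n)*A*R^(2/3)*S^(1/2).
Q = (1/0.0195) * 5.67 * 0.814^(2/3) * 0.0015^(1/2) = 9.82 m^3/s
Therefore the canal discharge Q = 9.82 m^3/s.


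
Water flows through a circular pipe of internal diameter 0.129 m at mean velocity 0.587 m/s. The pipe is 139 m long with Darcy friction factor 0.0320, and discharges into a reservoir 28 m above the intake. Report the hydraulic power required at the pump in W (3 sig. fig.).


Approach: apply continuity + Darcy-Weisbach + hydraulic power, Q = A*v; hf = f*(L/D)*(v^2/(2g)); H = static + hf; P = rho*g*Q*H.
Step 1 — flow rate (continuity, Q = A*v):
  A = pi*(0.129/2)^2 = 0.013070 m^2
  Q = 0.013070 * 0.587 = 0.0076720 m^3/s
Step 2 — friction head loss (Darcy-Weisbach):
  hf = 0.0320 * (139/0.129) * (0.587^2 / (2*9.81))
  hf = 0.60555 m
Step 3 — total head: H = 28 + 0.60555 = 28.606 m
Step 4 — hydraulic power (P = rho*g*Q*H):
  P = 1000 * 9.81 * 0.0076720 * 28.606 = 2150 W
Therefore the hydraulic power required at the pump = 2150 W.


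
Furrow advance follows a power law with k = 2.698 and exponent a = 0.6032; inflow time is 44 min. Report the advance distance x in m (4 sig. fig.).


Approach: apply the power-law advance function, x = k*t^a.
x = 2.698 * 44^0.6032 = 26.45 m
Therefore the advance distance x = 26.45 m.


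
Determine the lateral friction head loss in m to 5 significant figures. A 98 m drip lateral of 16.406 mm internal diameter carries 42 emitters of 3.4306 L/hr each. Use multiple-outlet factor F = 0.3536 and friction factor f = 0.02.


Approach: apply Darcy-Weisbach with the multiple-outlet F-factor, Q = n*q/(3600*1000) m^3/s; v = Q/A; hf = F*f*(L/D)*(v^2/(2g)).
Q = 42*3.4306/(3600*1000) = 4.002367e-05 m^3/s
A = pi*(16.406e-3/2)^2 = 2.113953e-04 m^2, so v = Q/A = 0.1893309 m/s
hf = 0.3536*0.02*(98/0.016406)*(0.1893309^2/(2*9.81)) = 0.077181 m
Therefore the lateral friction head loss = 0.077181 m.


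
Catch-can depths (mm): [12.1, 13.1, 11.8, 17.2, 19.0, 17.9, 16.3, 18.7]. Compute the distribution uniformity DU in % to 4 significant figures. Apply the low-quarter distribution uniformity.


Approach: apply the low-quarter distribution uniformity, DU = (mean of lowest quarter of readings / overall mean)*100.
sorted lowest 2 of 8: [11.8, 12.1] -> mean = 11.9500 mm
overall mean = 15.7625 mm
DU = (11.9500/15.7625)*100 = 75.81 %
Therefore the distribution uniformity DU = 75.81 %.


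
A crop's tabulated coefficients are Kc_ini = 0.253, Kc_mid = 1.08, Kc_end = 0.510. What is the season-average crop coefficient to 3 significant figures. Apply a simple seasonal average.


Approach: apply a simple seasonal average, Kc_avg = (Kc_ini + Kc_mid + Kc_end)/3.
Kc_avg = (0.253 + 1.08 + 0.510)/3 = 0.614
Therefore the season-average crop coefficient = 0.614.


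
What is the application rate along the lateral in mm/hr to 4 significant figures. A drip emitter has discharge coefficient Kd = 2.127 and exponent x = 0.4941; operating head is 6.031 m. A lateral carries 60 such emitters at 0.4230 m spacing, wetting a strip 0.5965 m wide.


Approach: apply the emitter equation with a lateral mass balance, q = Kd*h^x; Q = n*q; rate = Q/(n*spacing*width).
Step 1 — single emitter flow (q = Kd*h^x):
  q = 2.127 * 6.031^0.4941 = 5.16842 L/hr
Step 2 — total lateral flow: Q = 60 * 5.16842 = 310.105 L/hr
Step 3 — wetted area: A = 60 * 0.4230 * 0.5965 = 15.1392 m^2
Step 4 — application rate: Q/A = 310.105/15.1392 = 20.48 mm/hr
Therefore the application rate along the lateral = 20.48 mm/hr.


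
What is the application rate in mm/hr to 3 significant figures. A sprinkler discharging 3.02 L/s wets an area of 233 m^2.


Approach: apply the application rate relation, rate = (Q/A)*3600.
rate = (3.02 / 233) * 3600 = 46.7 mm/hr
Therefore the application rate = 46.7 mm/hr.


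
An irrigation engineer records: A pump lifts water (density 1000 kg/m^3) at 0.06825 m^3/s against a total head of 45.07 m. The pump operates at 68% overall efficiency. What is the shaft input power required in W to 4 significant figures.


Approach: apply hydraulic power then efficiency conversion, P = rho*g*Q*H; P_in = P/eta.
Step 1 — hydraulic power (P = rho*g*Q*H):
  P = 1000 * 9.81 * 0.06825 * 45.07 = 30175.8 W
Step 2 — input power: P_in = P/eta = 30175.8 / 0.68 = 44380 W
Therefore the shaft input power required = 44380 W.


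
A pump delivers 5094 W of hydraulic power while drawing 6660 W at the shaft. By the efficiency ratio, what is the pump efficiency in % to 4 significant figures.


Approach: apply the efficiency ratio, eta = (P_out/P_in)*100.
eta = (5094 / 6660) * 100 = 76.49 %
Therefore the pump efficiency = 76.49 %.


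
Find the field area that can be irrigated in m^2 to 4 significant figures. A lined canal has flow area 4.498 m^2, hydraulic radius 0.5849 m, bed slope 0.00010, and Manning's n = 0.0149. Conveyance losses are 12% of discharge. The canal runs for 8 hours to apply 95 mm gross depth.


Approach: apply Manning's equation with a conveyance and depth budget, Q = (1/n)*A*R^(2/3)*S^(1/2); Q_field = Q*(1-loss); Area = Q_field*t/(d/1000).
Step 1 — canal discharge (Manning's equation):
  Q = (1/0.0149) * 4.498 * 0.5849^(2/3) * 0.00010^(1/2) = 2.11132 m^3/s
Step 2 — delivered flow: Q_field = 2.11132*(1 - 12/100) = 1.85796 m^3/s
Step 3 — volume delivered: V = 1.85796 * 8*3600 = 53509.3 m^3
Step 4 — area served: A = V / (depth/1000) = 53509.3 / 0.095 = 563300 m^2
Therefore the field area that can be irrigated = 563300 m^2.


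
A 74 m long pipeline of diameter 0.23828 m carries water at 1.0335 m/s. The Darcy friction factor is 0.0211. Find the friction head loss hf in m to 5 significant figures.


Approach: apply the Darcy-Weisbach equation, hf = f*(L/D)*(v^2/(2g)).
hf = 0.0211 * (74/0.23828) * (1.0335^2 / (2*9.81))
hf = 0.35674 m
Therefore the friction head loss hf = 0.35674 m.


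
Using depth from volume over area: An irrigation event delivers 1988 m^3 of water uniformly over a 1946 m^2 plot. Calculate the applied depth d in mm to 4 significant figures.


Approach: apply depth from volume over area, d = (V/A)*1000.
d = (1988 / 1946) * 1000 = 1022 mm
Therefore the applied depth d = 1022 mm.


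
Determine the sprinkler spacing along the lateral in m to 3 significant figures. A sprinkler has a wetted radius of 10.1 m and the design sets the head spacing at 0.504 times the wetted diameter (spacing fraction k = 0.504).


Approach: apply the sprinkler spacing rule (spacing as a fraction of wetted diameter), S = k*(2*R).
S = 0.504 * (2 * 10.1) = 10.2 m
Therefore the sprinkler spacing along the lateral = 10.2 m.


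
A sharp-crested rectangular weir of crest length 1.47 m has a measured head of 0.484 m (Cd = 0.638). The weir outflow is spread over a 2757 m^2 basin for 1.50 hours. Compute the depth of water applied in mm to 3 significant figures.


Approach: apply the rectangular weir equation with a volume-to-depth conversion, Q = (2/3)*Cd*L*sqrt(2g)*H^1.5; d = Q*t/A * 1000.
Step 1 — weir discharge:
  Q = (2/3)*0.638*1.47*sqrt(2*9.81)*0.484^1.5 = 0.93253 m^3/s
Step 2 — volume: V = 0.93253 * 1.50*3600 = 5035.7 m^3
Step 3 — depth: d = V/A * 1000 = 5035.7/2757 * 1000 = 1830 mm
Therefore the depth of water applied = 1830 mm.


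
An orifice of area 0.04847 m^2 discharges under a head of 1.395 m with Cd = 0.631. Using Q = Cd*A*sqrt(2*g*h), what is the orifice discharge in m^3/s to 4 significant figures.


Q = 0.631 * 0.04847 * sqrt(2*9.81*1.395) = 0.1600 m^3/s
Therefore the orifice discharge = 0.1600 m^3/s.


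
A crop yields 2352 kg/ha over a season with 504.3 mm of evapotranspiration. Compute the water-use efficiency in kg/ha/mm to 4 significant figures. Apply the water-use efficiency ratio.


Approach: apply the water-use efficiency ratio, WUE = yield/ET.
WUE = 2352 / 504.3 = 4.664 kg/ha/mm
Therefore the water-use efficiency = 4.664 kg/ha/mm.


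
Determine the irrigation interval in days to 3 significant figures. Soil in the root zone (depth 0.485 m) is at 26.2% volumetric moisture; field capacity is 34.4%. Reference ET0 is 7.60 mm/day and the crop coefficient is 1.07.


Approach: apply soil-water budget scheduling, SMD = (FC-theta)/100*depth*1000; ETc = ET0*Kc; interval = SMD/ETc.
Step 1 — soil moisture deficit:
  SMD = (34.4 - 26.2)/100 * 0.485 * 1000 = 39.770 mm
Step 2 — daily crop ET (ETc = ET0*Kc):
  ETc = 7.60 * 1.07 = 8.1320 mm/day
Step 3 — irrigation interval (SMD/ETc):
  interval = 39.770 / 8.1320 = 4.89 days
Therefore the irrigation interval = 4.89 days.


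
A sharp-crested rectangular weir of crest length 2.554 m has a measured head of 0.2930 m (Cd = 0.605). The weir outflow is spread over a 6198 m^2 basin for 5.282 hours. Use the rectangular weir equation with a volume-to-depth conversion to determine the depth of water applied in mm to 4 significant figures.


Approach: apply the rectangular weir equation with a volume-to-depth conversion, Q = (2/3)*Cd*L*sqrt(2g)*H^1.5; d = Q*t/A * 1000.
Step 1 — weir discharge:
  Q = (2/3)*0.605*2.554*sqrt(2*9.81)*0.2930^1.5 = 0.723662 m^3/s
Step 2 — volume: V = 0.723662 * 5.282*3600 = 13760.6 m^3
Step 3 — depth: d = V/A * 1000 = 13760.6/6198 * 1000 = 2220 mm
Therefore the depth of water applied = 2220 mm.


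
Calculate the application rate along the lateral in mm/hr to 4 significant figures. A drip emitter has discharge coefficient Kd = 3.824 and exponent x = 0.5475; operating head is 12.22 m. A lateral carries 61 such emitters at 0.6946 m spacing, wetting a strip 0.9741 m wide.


Approach: apply the emitter equation with a lateral mass balance, q = Kd*h^x; Q = n*q; rate = Q/(n*spacing*width).
Step 1 — single emitter flow (q = Kd*h^x):
  q = 3.824 * 12.22^0.5475 = 15.0553 L/hr
Step 2 — total lateral flow: Q = 61 * 15.0553 = 918.373 L/hr
Step 3 — wetted area: A = 61 * 0.6946 * 0.9741 = 41.2732 m^2
Step 4 — application rate: Q/A = 918.373/41.2732 = 22.25 mm/hr
Therefore the application rate along the lateral = 22.25 mm/hr.


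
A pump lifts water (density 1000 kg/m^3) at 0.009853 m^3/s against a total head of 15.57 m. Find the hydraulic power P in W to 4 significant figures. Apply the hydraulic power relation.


Approach: apply the hydraulic power relation, P = rho*g*Q*H.
P = 1000 * 9.81 * 0.009853 * 15.57 = 1505 W
Therefore the hydraulic power P = 1505 W.


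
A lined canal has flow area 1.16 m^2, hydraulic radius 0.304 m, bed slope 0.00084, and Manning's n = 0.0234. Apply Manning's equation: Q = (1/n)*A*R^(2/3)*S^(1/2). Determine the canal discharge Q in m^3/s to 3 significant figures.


Q = (1/0.0234) * 1.16 * 0.304^(2/3) * 0.00084^(1/2) = 0.650 m^3/s
Therefore the canal discharge Q = 0.650 m^3/s.


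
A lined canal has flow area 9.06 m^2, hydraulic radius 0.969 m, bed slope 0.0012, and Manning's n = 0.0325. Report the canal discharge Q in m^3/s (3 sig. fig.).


Approach: apply Manning's equation, Q = (1/n)*A*R^(2/3)*S^(1/2).
Q = (1/0.0325) * 9.06 * 0.969^(2/3) * 0.0012^(1/2) = 9.46 m^3/s
Therefore the canal discharge Q = 9.46 m^3/s.
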